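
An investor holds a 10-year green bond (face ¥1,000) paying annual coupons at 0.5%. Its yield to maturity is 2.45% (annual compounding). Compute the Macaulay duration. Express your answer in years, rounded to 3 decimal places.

9.751 years

Periodic yield y = 0.0245. Discount each cash flow and weight by its year:
  t   CF        PV=CF/(1+0.0245)^t    t·PV
  1         5.00         4.8804         4.8804
  2         5.00         4.7637         9.5274
  3         5.00         4.6498        13.9494
  4         5.00         4.5386        18.1544
  5         5.00         4.4301        22.1503
  6         5.00         4.3241        25.9447
  7         5.00         4.2207        29.5450
  8         5.00         4.1198        32.9583
  9         5.00         4.0213        36.1914
  10    1,005.00       788.9445     7,889.4447
  Σ                    828.8930     8,082.7461
Price P = Σ PV = 828.8930.
Macaulay duration = Σ(t·PV) / P = 8,082.7461 / 828.8930 = 9.75125 years.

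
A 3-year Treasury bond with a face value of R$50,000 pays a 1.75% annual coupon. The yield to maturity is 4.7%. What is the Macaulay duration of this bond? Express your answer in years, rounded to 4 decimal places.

2.9463 years

Periodic yield y = 0.047. Discount each cash flow and weight by its year:
  t   CF        PV=CF/(1+0.047)^t    t·PV
  1       875.00       835.7211       835.7211
  2       875.00       798.2055     1,596.4109
  3    50,875.00    44,326.5956   132,979.7867
  Σ                 45,960.5221   135,411.9187
Price P = Σ PV = 45,960.5221.
Macaulay duration = Σ(t·PV) / P = 135,411.9187 / 45,960.5221 = 2.94627 years.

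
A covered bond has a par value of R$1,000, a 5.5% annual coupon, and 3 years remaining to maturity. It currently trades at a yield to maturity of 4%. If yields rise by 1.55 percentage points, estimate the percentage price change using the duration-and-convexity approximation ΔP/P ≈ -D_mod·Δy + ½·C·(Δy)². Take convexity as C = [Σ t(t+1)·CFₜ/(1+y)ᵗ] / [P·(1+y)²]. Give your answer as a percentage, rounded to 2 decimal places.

-4.12%

With y = 0.04:
  t   CF        PV=CF/(1+0.04)^t    t·PV        t(t+1)·PV
  1        55.00        52.8846        52.8846         105.7692
  2        55.00        50.8506       101.7012         305.1036
  3     1,055.00       937.8912     2,813.6735      11,254.6939
  Σ                  1,041.6264     2,968.2593      11,665.5667
P = 1,041.6264; D_Mac = 2.84964 yrs; D_mod = 2.74004 yrs; C = 10.35445.
Duration effect: -2.74004 × (+0.0155) = -0.042471
Convexity effect: 0.5 × 10.35445 × (0.0155)² = +0.0012438
ΔP/P ≈ -0.042471 + 0.0012438 = -0.041227 = -4.1227%.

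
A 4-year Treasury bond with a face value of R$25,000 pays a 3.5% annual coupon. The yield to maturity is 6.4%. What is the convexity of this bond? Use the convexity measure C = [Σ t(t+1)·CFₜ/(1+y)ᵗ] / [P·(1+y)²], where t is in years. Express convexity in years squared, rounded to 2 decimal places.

With y = 0.064:
  t   CF        PV=CF/(1+0.064)^t    t·PV        t(t+1)·PV
  1       875.00       822.3684       822.3684       1,644.7368
  2       875.00       772.9027     1,545.8053       4,637.4159
  3       875.00       726.4123     2,179.2368       8,716.9472
  4    25,875.00    20,188.9553    80,755.8212     403,779.1061
  Σ                 22,510.6386    85,303.2318     418,778.2061
P = 22,510.6386.
Convexity = Σ t(t+1)·PV / [P·(1+y)²] = 418,778.2061 / (22,510.6386 × 1.132096) = 16.43285.

16.43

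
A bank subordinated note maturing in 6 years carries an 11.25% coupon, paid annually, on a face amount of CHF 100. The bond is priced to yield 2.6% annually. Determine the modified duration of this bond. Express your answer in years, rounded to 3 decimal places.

4.797 years

Periodic yield y = 0.026. First find Macaulay duration:
  t   CF        PV=CF/(1+0.026)^t    t·PV
  1        11.25        10.9649        10.9649
  2        11.25        10.6870        21.3741
  3        11.25        10.4162        31.2487
  4        11.25        10.1523        40.6091
  5        11.25         9.8950        49.4750
  6       111.25        95.3709       572.2254
  Σ                    147.4863       725.8971
P = 147.4863; Macaulay duration = 725.8971 / 147.4863 = 4.92179 years.
Modified duration = D_Mac / (1 + y) = 4.92179 / 1.026 = 4.79707 years.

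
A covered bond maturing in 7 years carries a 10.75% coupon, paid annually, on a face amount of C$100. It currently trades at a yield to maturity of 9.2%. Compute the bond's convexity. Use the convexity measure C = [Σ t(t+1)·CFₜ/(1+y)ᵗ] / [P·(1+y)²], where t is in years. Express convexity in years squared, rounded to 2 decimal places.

32.28

With y = 0.092:
  t   CF        PV=CF/(1+0.092)^t    t·PV        t(t+1)·PV
  1        10.75         9.8443         9.8443          19.6886
  2        10.75         9.0149        18.0299          54.0897
  3        10.75         8.2554        24.7663          99.0654
  4        10.75         7.5599        30.2397         151.1986
  5        10.75         6.9230        34.6151         207.6904
  6        10.75         6.3398        38.0385         266.2698
  7       110.75        59.8116       418.6811       3,349.4484
  Σ                    107.7490       574.2150       4,147.4510
P = 107.7490.
Convexity = Σ t(t+1)·PV / [P·(1+y)²] = 4,147.4510 / (107.7490 × 1.192464) = 32.27920.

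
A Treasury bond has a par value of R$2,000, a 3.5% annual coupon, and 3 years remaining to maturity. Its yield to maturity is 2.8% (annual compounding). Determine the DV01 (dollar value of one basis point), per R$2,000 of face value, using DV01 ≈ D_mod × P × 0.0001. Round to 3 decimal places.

Periodic yield y = 0.028.
  t   CF        PV=CF/(1+0.028)^t    t·PV
  1        70.00        68.0934        68.0934
  2        70.00        66.2387       132.4774
  3     2,070.00     1,905.4212     5,716.2637
  Σ                  2,039.7533     5,916.8345
P = 2,039.7533; D_Mac = 2.90076 yrs; D_mod = 2.82175 yrs.
DV01 ≈ 2.82175 × 2,039.7533 × 0.0001 = 0.575568.

R$0.576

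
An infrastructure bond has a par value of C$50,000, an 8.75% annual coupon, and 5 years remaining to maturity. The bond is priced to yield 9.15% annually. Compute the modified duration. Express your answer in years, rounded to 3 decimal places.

Periodic yield y = 0.0915. First find Macaulay duration:
  t   CF        PV=CF/(1+0.0915)^t    t·PV
  1     4,375.00     4,008.2455     4,008.2455
  2     4,375.00     3,672.2359     7,344.4719
  3     4,375.00     3,364.3939    10,093.1817
  4     4,375.00     3,082.3581    12,329.4325
  5    54,375.00    35,097.8545   175,489.2727
  Σ                 49,225.0881   209,264.6044
P = 49,225.0881; Macaulay duration = 209,264.6044 / 49,225.0881 = 4.25118 years.
Modified duration = D_Mac / (1 + y) = 4.25118 / 1.0915 = 3.89480 years.

3.895 years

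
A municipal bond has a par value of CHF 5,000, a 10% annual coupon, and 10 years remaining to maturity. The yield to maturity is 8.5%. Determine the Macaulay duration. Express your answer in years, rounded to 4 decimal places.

6.9144 years

Periodic yield y = 0.085. Discount each cash flow and weight by its year:
  t   CF        PV=CF/(1+0.085)^t    t·PV
  1       500.00       460.8295       460.8295
  2       500.00       424.7276       849.4553
  3       500.00       391.4540     1,174.3621
  4       500.00       360.7871     1,443.1486
  5       500.00       332.5227     1,662.6136
  6       500.00       306.4725     1,838.8353
  7       500.00       282.4632     1,977.2422
  8       500.00       260.3347     2,082.6778
  9       500.00       239.9398     2,159.4585
  10    5,500.00     2,432.5698    24,325.6978
  Σ                  5,492.1011    37,974.3207
Price P = Σ PV = 5,492.1011.
Macaulay duration = Σ(t·PV) / P = 37,974.3207 / 5,492.1011 = 6.91435 years.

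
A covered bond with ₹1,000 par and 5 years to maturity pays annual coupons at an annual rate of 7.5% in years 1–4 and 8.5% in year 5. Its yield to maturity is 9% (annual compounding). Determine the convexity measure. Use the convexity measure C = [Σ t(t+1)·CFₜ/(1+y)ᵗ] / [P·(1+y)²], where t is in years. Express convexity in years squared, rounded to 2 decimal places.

20.80

With y = 0.09:
  t   CF        PV=CF/(1+0.09)^t    t·PV        t(t+1)·PV
  1        75.00        68.8073        68.8073         137.6147
  2        75.00        63.1260       126.2520         378.7560
  3        75.00        57.9138       173.7413         694.9651
  4        75.00        53.1319       212.5276       1,062.6378
  5     1,085.00       705.1756     3,525.8778      21,155.2666
  Σ                    948.1545     4,107.2060      23,429.2402
P = 948.1545.
Convexity = Σ t(t+1)·PV / [P·(1+y)²] = 23,429.2402 / (948.1545 × 1.188100) = 20.79822.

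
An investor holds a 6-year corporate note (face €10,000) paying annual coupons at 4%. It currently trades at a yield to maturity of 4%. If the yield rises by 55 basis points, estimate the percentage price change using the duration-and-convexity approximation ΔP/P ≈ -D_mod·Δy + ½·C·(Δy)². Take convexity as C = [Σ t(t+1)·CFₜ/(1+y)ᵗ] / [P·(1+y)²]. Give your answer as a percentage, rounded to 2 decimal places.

-2.83%

With y = 0.04:
  t   CF        PV=CF/(1+0.04)^t    t·PV        t(t+1)·PV
  1       400.00       384.6154       384.6154         769.2308
  2       400.00       369.8225       739.6450       2,218.9349
  3       400.00       355.5985     1,066.7956       4,267.1825
  4       400.00       341.9217     1,367.6867       6,838.4335
  5       400.00       328.7708     1,643.8542       9,863.1253
  6    10,400.00     8,219.2711    49,315.6264     345,209.3848
  Σ                 10,000.0000    54,518.2233     369,166.2919
P = 10,000.0000; D_Mac = 5.45182 yrs; D_mod = 5.24214 yrs; C = 34.13150.
Duration effect: -5.24214 × (+0.0055) = -0.028832
Convexity effect: 0.5 × 34.13150 × (0.0055)² = +0.0005162
ΔP/P ≈ -0.028832 + 0.0005162 = -0.028316 = -2.8316%.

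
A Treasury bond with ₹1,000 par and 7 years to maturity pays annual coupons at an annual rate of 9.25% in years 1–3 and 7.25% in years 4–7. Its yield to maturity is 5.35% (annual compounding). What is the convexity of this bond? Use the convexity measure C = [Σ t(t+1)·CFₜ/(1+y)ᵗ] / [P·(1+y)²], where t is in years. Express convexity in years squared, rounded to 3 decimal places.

37.512

With y = 0.0535:
  t   CF        PV=CF/(1+0.0535)^t    t·PV        t(t+1)·PV
  1        92.50        87.8026        87.8026         175.6051
  2        92.50        83.3437       166.6874         500.0621
  3        92.50        79.1112       237.3337         949.3347
  4        72.50        58.8572       235.4289       1,177.1447
  5        72.50        55.8683       279.3414       1,676.0484
  6        72.50        53.0311       318.1867       2,227.3069
  7     1,072.50       744.6557     5,212.5899      41,700.7195
  Σ                  1,162.6698     6,537.3706      48,406.2214
P = 1,162.6698.
Convexity = Σ t(t+1)·PV / [P·(1+y)²] = 48,406.2214 / (1,162.6698 × 1.109862) = 37.51247.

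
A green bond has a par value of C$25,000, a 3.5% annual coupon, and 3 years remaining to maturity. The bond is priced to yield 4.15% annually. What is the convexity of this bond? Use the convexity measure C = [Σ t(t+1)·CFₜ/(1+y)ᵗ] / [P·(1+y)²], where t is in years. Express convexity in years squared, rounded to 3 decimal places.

10.566

With y = 0.0415:
  t   CF        PV=CF/(1+0.0415)^t    t·PV        t(t+1)·PV
  1       875.00       840.1344       840.1344       1,680.2688
  2       875.00       806.6581     1,613.3162       4,839.9487
  3    25,875.00    22,903.5359    68,710.6078     274,842.4313
  Σ                 24,550.3285    71,164.0585     281,362.6488
P = 24,550.3285.
Convexity = Σ t(t+1)·PV / [P·(1+y)²] = 281,362.6488 / (24,550.3285 × 1.084722) = 10.56551.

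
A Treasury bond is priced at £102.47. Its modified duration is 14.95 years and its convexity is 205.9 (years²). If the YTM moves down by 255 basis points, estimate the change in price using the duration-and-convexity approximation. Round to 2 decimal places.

Duration effect: -D_mod·Δy = -14.95 × (-0.0255) = +0.381225
Convexity effect: ½·C·(Δy)² = 0.5 × 205.9 × (-0.0255)² = +0.0669432375
ΔP/P ≈ +0.381225 + 0.0669432375 = +0.4481682375
ΔP ≈ 102.47 × (+0.4481682375) = +45.923799296625.

+£45.92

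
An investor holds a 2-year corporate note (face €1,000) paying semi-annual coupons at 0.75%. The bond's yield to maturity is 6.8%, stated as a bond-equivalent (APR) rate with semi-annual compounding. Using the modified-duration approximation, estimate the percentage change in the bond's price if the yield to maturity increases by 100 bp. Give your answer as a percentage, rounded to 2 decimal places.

-1.92%

Periodic yield y = 0.034. Modified duration first:
  t   CF        PV=CF/(1+0.034)^t    t·PV
  1         3.75         3.6267         3.6267
  2         3.75         3.5074         7.0149
  3         3.75         3.3921        10.1763
  4     1,003.75       878.0988     3,512.3954
  Σ                    888.6251     3,533.2133
P = 888.6251; D_Mac = 3.97604 half-year periods = 1.98802 yrs; D_mod = 1.98802/(1+0.034) = 1.92265 yrs.
ΔP/P ≈ -D_mod · Δy = -1.92265 × (+0.01) = -0.019227 = -1.9227%.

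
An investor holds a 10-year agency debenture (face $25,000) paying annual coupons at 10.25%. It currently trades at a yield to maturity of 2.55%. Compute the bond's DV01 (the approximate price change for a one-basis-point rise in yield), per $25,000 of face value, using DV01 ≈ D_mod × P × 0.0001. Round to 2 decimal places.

$30.50

Periodic yield y = 0.0255.
  t   CF        PV=CF/(1+0.0255)^t    t·PV
  1     2,562.50     2,498.7811     2,498.7811
  2     2,562.50     2,436.6466     4,873.2932
  3     2,562.50     2,376.0571     7,128.1714
  4     2,562.50     2,316.9743     9,267.8972
  5     2,562.50     2,259.3606    11,296.8030
  6     2,562.50     2,203.1795    13,219.0771
  7     2,562.50     2,148.3954    15,038.7681
  8     2,562.50     2,094.9736    16,759.7889
  9     2,562.50     2,042.8802    18,385.9215
  10   27,562.50    21,427.0291   214,270.2912
  Σ                 41,804.2776   312,738.7925
P = 41,804.2776; D_Mac = 7.48102 yrs; D_mod = 7.29500 yrs.
DV01 ≈ 7.29500 × 41,804.2776 × 0.0001 = 30.496226.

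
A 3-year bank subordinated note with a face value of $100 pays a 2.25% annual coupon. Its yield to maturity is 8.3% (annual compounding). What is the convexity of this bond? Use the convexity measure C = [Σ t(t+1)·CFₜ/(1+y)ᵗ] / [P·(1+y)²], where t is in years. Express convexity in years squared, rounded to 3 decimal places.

With y = 0.083:
  t   CF        PV=CF/(1+0.083)^t    t·PV        t(t+1)·PV
  1         2.25         2.0776         2.0776           4.1551
  2         2.25         1.9183         3.8367          11.5100
  3       102.25        80.4967       241.4900         965.9601
  Σ                     84.4926       247.4043         981.6253
P = 84.4926.
Convexity = Σ t(t+1)·PV / [P·(1+y)²] = 981.6253 / (84.4926 × 1.172889) = 9.90536.

9.905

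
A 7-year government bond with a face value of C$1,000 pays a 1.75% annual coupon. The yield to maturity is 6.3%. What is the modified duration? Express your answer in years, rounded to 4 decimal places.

Periodic yield y = 0.063. First find Macaulay duration:
  t   CF        PV=CF/(1+0.063)^t    t·PV
  1        17.50        16.4628        16.4628
  2        17.50        15.4872        30.9743
  3        17.50        14.5693        43.7079
  4        17.50        13.7058        54.8233
  5        17.50        12.8935        64.4676
  6        17.50        12.1294        72.7763
  7     1,017.50       663.4399     4,644.0791
  Σ                    748.6879     4,927.2912
P = 748.6879; Macaulay duration = 4,927.2912 / 748.6879 = 6.58124 years.
Modified duration = D_Mac / (1 + y) = 6.58124 / 1.063 = 6.19119 years.

6.1912 years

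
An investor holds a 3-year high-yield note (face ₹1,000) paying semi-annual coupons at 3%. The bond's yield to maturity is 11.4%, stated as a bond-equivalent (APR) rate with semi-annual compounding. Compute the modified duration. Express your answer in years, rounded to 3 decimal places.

Periodic yield y = 0.057. First find Macaulay duration:
  t   CF        PV=CF/(1+0.057)^t    t·PV
  1        15.00        14.1911        14.1911
  2        15.00        13.4258        26.8517
  3        15.00        12.7018        38.1055
  4        15.00        12.0169        48.0675
  5        15.00        11.3688        56.8442
  6     1,015.00       727.8068     4,366.8409
  Σ                    791.5113     4,550.9009
P = 791.5113; Macaulay duration = 4,550.9009 / 791.5113 = 5.74963 half-year periods = 2.87482 years.
Modified duration = D_Mac / (1 + y) = 2.87482 / 1.057 = 2.71979 years.

2.720 years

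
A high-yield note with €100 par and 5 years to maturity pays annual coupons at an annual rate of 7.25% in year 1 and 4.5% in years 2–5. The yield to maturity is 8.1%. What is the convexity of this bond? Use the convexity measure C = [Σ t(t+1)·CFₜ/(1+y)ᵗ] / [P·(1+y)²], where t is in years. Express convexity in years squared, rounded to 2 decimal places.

22.01

With y = 0.081:
  t   CF        PV=CF/(1+0.081)^t    t·PV        t(t+1)·PV
  1         7.25         6.7068         6.7068          13.4135
  2         4.50         3.8509         7.7018          23.1053
  3         4.50         3.5623        10.6870          42.7481
  4         4.50         3.2954        13.1816          65.9082
  5       104.50        70.7926       353.9630       2,123.7778
  Σ                     88.2080       392.2402       2,268.9530
P = 88.2080.
Convexity = Σ t(t+1)·PV / [P·(1+y)²] = 2,268.9530 / (88.2080 × 1.168561) = 22.01234.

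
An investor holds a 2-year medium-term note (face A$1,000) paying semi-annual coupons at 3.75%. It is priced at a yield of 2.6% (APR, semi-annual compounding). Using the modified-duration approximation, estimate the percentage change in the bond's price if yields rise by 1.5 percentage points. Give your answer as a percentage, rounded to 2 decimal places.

-2.88%

Periodic yield y = 0.013. Modified duration first:
  t   CF        PV=CF/(1+0.013)^t    t·PV
  1        18.75        18.5094        18.5094
  2        18.75        18.2718        36.5437
  3        18.75        18.0374        54.1121
  4     1,018.75       967.4529     3,869.8117
  Σ                  1,022.2715     3,978.9768
P = 1,022.2715; D_Mac = 3.89229 half-year periods = 1.94614 yrs; D_mod = 1.94614/(1+0.013) = 1.92117 yrs.
ΔP/P ≈ -D_mod · Δy = -1.92117 × (+0.015) = -0.028818 = -2.8818%.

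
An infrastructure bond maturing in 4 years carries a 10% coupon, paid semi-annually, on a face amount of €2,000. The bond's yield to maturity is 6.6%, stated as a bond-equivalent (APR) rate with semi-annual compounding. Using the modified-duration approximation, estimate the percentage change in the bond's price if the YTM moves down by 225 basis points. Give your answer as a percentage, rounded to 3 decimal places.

Periodic yield y = 0.033. Modified duration first:
  t   CF        PV=CF/(1+0.033)^t    t·PV
  1       100.00        96.8054        96.8054
  2       100.00        93.7129       187.4258
  3       100.00        90.7192       272.1575
  4       100.00        87.8211       351.2843
  5       100.00        85.0156       425.0778
  6       100.00        82.2997       493.7980
  7       100.00        79.6705       557.6938
  8     2,100.00     1,619.6334    12,957.0672
  Σ                  2,235.6777    15,341.3097
P = 2,235.6777; D_Mac = 6.86204 half-year periods = 3.43102 yrs; D_mod = 3.43102/(1+0.033) = 3.32141 yrs.
ΔP/P ≈ -D_mod · Δy = -3.32141 × (-0.0225) = +0.074732 = +7.4732%.

+7.473%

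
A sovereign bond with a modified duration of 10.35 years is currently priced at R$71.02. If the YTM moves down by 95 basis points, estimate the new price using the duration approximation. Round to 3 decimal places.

Duration approximation: ΔP/P ≈ -D_mod · Δy = -10.35 × (-0.0095) = +0.098325.
New price ≈ 71.02 × (1 + 0.098325) = 78.0030415.

R$78.003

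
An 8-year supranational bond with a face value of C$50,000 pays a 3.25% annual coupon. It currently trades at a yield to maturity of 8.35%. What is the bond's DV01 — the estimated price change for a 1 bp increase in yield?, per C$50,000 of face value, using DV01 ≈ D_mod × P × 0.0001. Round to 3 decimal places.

C$22.907

Periodic yield y = 0.0835.
  t   CF        PV=CF/(1+0.0835)^t    t·PV
  1     1,625.00     1,499.7693     1,499.7693
  2     1,625.00     1,384.1894     2,768.3789
  3     1,625.00     1,277.5168     3,832.5504
  4     1,625.00     1,179.0649     4,716.2595
  5     1,625.00     1,088.2002     5,441.0008
  6     1,625.00     1,004.3379     6,026.0277
  7     1,625.00       926.9386     6,488.5700
  8    51,625.00    27,178.7037   217,429.6298
  Σ                 35,538.7208   248,202.1864
P = 35,538.7208; D_Mac = 6.98399 yrs; D_mod = 6.44577 yrs.
DV01 ≈ 6.44577 × 35,538.7208 × 0.0001 = 22.907447.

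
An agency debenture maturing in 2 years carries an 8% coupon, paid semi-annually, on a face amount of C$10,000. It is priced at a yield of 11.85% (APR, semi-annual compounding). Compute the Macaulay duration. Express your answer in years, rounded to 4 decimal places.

Periodic yield y = 0.05925. Discount each cash flow and weight by its period:
  t   CF        PV=CF/(1+0.05925)^t    t·PV
  1       400.00       377.6257       377.6257
  2       400.00       356.5029       713.0058
  3       400.00       336.5616     1,009.6848
  4    10,400.00     8,261.1299    33,044.5194
  Σ                  9,331.8200    35,144.8357
Price P = Σ PV = 9,331.8200.
Macaulay duration = Σ(t·PV) / P = 35,144.8357 / 9,331.8200 = 3.76613 half-year periods.
In years: 3.76613 / 2 = 1.88306 years.

1.8831 years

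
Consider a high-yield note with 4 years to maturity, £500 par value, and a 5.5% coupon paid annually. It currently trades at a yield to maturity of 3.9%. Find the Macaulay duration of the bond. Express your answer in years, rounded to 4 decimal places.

3.7073 years

Periodic yield y = 0.039. Discount each cash flow and weight by its year:
  t   CF        PV=CF/(1+0.039)^t    t·PV
  1        27.50        26.4678        26.4678
  2        27.50        25.4743        50.9485
  3        27.50        24.5181        73.5542
  4       527.50       452.6477     1,810.5906
  Σ                    529.1077     1,961.5611
Price P = Σ PV = 529.1077.
Macaulay duration = Σ(t·PV) / P = 1,961.5611 / 529.1077 = 3.70730 years.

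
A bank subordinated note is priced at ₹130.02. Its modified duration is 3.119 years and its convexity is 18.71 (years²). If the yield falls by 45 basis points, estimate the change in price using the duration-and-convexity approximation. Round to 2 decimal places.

+₹1.85

Duration effect: -D_mod·Δy = -3.119 × (-0.0045) = +0.0140355
Convexity effect: ½·C·(Δy)² = 0.5 × 18.71 × (-0.0045)² = +0.00018943875
ΔP/P ≈ +0.0140355 + 0.00018943875 = +0.01422493875
ΔP ≈ 130.02 × (+0.01422493875) = +1.849526536275.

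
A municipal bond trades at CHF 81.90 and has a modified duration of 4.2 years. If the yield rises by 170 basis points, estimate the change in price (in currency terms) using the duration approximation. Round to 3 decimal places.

Duration approximation: ΔP/P ≈ -D_mod · Δy = -4.2 × (+0.017) = -0.071400.
ΔP ≈ 81.90 × (-0.071400) = -5.84766.

-CHF 5.848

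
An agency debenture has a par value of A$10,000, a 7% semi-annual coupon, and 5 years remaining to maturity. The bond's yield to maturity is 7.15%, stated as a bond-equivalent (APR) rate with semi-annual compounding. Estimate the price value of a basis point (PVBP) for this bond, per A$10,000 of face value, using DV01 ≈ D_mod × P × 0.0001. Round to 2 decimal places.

Periodic yield y = 0.03575.
  t   CF        PV=CF/(1+0.03575)^t    t·PV
  1       350.00       337.9194       337.9194
  2       350.00       326.2557       652.5115
  3       350.00       314.9947       944.9840
  4       350.00       304.1223     1,216.4892
  5       350.00       293.6252     1,468.1260
  6       350.00       283.4904     1,700.9425
  7       350.00       273.7055     1,915.9382
  8       350.00       264.2582     2,114.0658
  9       350.00       255.1371     2,296.2336
  10   10,350.00     7,284.3521    72,843.5210
  Σ                  9,937.8606    85,490.7313
P = 9,937.8606; D_Mac = 8.60253 half-year periods = 4.30126 yrs; D_mod = 4.15280 yrs.
DV01 ≈ 4.15280 × 9,937.8606 × 0.0001 = 4.126996.

A$4.13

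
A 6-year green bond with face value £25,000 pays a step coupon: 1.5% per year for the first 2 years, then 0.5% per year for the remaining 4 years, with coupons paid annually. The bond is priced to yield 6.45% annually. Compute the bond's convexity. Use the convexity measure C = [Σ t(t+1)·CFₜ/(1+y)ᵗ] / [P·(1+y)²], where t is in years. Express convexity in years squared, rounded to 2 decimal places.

35.50

With y = 0.0645:
  t   CF        PV=CF/(1+0.0645)^t    t·PV        t(t+1)·PV
  1       375.00       352.2781       352.2781         704.5561
  2       375.00       330.9329       661.8658       1,985.5974
  3       125.00       103.6270       310.8811       1,243.5243
  4       125.00        97.3481       389.3923       1,946.9614
  5       125.00        91.4496       457.2479       2,743.4872
  6    25,125.00    17,267.6038   103,605.6229     725,239.3603
  Σ                 18,243.2394   105,777.2880     733,863.4867
P = 18,243.2394.
Convexity = Σ t(t+1)·PV / [P·(1+y)²] = 733,863.4867 / (18,243.2394 × 1.133160) = 35.49948.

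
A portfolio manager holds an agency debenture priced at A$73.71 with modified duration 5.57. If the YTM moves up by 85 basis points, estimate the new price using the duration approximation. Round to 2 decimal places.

Duration approximation: ΔP/P ≈ -D_mod · Δy = -5.57 × (+0.0085) = -0.047345.
New price ≈ 73.71 × (1 - 0.047345) = 70.22020005.

A$70.22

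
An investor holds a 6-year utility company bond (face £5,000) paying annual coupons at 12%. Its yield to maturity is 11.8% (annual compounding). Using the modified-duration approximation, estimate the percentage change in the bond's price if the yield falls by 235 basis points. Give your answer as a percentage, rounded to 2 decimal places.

Periodic yield y = 0.118. Modified duration first:
  t   CF        PV=CF/(1+0.118)^t    t·PV
  1       600.00       536.6726       536.6726
  2       600.00       480.0292       960.0584
  3       600.00       429.3642     1,288.0926
  4       600.00       384.0467     1,536.1868
  5       600.00       343.5123     1,717.5613
  6     5,600.00     2,867.7230    17,206.3382
  Σ                  5,041.3480    23,244.9099
P = 5,041.3480; D_Mac = 4.61085 yrs; D_mod = 4.61085/(1+0.118) = 4.12420 yrs.
ΔP/P ≈ -D_mod · Δy = -4.12420 × (-0.0235) = +0.096919 = +9.6919%.

+9.69%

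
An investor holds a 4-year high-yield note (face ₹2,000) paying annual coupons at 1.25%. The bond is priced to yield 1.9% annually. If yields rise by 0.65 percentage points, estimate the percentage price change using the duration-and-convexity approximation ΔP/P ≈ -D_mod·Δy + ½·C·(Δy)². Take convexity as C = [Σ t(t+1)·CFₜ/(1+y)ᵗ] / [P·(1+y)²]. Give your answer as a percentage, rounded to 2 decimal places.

With y = 0.019:
  t   CF        PV=CF/(1+0.019)^t    t·PV        t(t+1)·PV
  1        25.00        24.5339        24.5339          49.0677
  2        25.00        24.0764        48.1528         144.4584
  3        25.00        23.6275        70.8824         283.5298
  4     2,025.00     1,878.1414     7,512.5657      37,562.8285
  Σ                  1,950.3792     7,656.1348      38,039.8844
P = 1,950.3792; D_Mac = 3.92546 yrs; D_mod = 3.85227 yrs; C = 18.78329.
Duration effect: -3.85227 × (+0.0065) = -0.025040
Convexity effect: 0.5 × 18.78329 × (0.0065)² = +0.0003968
ΔP/P ≈ -0.025040 + 0.0003968 = -0.024643 = -2.4643%.

-2.46%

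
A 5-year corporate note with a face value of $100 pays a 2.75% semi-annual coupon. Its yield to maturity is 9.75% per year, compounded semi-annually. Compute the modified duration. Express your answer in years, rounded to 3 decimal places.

Periodic yield y = 0.04875. First find Macaulay duration:
  t   CF        PV=CF/(1+0.04875)^t    t·PV
  1        1.375         1.3111         1.3111
  2        1.375         1.2501         2.5003
  3        1.375         1.1920         3.5761
  4        1.375         1.1366         4.5465
  5        1.375         1.0838         5.4189
  6        1.375         1.0334         6.2004
  7        1.375         0.9854         6.8976
  8        1.375         0.9396         7.5165
  9        1.375         0.8959         8.0630
  10     101.375        62.9812       629.8123
  Σ                     72.8091       675.8427
P = 72.8091; Macaulay duration = 675.8427 / 72.8091 = 9.28239 half-year periods = 4.64120 years.
Modified duration = D_Mac / (1 + y) = 4.64120 / 1.04875 = 4.42545 years.

4.425 years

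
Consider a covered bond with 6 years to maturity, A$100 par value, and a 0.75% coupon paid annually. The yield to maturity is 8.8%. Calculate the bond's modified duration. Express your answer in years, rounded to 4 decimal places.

5.3806 years

Periodic yield y = 0.088. First find Macaulay duration:
  t   CF        PV=CF/(1+0.088)^t    t·PV
  1         0.75         0.6893         0.6893
  2         0.75         0.6336         1.2672
  3         0.75         0.5823         1.7470
  4         0.75         0.5352         2.1409
  5         0.75         0.4919         2.4597
  6       100.75        60.7396       364.4374
  Σ                     63.6720       372.7416
P = 63.6720; Macaulay duration = 372.7416 / 63.6720 = 5.85409 years.
Modified duration = D_Mac / (1 + y) = 5.85409 / 1.088 = 5.38060 years.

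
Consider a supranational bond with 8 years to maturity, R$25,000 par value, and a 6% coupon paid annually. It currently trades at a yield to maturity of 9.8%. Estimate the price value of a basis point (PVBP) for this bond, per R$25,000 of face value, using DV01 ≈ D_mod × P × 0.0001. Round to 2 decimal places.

R$11.57

Periodic yield y = 0.098.
  t   CF        PV=CF/(1+0.098)^t    t·PV
  1     1,500.00     1,366.1202     1,366.1202
  2     1,500.00     1,244.1896     2,488.3793
  3     1,500.00     1,133.1417     3,399.4252
  4     1,500.00     1,032.0052     4,128.0209
  5     1,500.00       939.8955     4,699.4774
  6     1,500.00       856.0068     5,136.0408
  7     1,500.00       779.6055     5,457.2383
  8    26,500.00    12,543.7432   100,349.9453
  Σ                 19,894.7077   127,024.6474
P = 19,894.7077; D_Mac = 6.38485 yrs; D_mod = 5.81498 yrs.
DV01 ≈ 5.81498 × 19,894.7077 × 0.0001 = 11.568729.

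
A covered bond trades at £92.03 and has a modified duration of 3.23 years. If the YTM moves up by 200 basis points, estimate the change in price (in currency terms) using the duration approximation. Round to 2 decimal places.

Duration approximation: ΔP/P ≈ -D_mod · Δy = -3.23 × (+0.02) = -0.064600.
ΔP ≈ 92.03 × (-0.064600) = -5.945138.

-£5.95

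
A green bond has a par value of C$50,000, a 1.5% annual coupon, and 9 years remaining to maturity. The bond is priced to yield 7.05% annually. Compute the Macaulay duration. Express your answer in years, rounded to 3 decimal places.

8.321 years

Periodic yield y = 0.0705. Discount each cash flow and weight by its year:
  t   CF        PV=CF/(1+0.0705)^t    t·PV
  1       750.00       700.6072       700.6072
  2       750.00       654.4673     1,308.9345
  3       750.00       611.3660     1,834.0979
  4       750.00       571.1032     2,284.4127
  5       750.00       533.4920     2,667.4600
  6       750.00       498.3578     2,990.1466
  7       750.00       465.5374     3,258.7617
  8       750.00       434.8785     3,479.0276
  9    50,750.00    27,488.8140   247,399.3256
  Σ                 31,958.6231   265,922.7737
Price P = Σ PV = 31,958.6231.
Macaulay duration = Σ(t·PV) / P = 265,922.7737 / 31,958.6231 = 8.32085 years.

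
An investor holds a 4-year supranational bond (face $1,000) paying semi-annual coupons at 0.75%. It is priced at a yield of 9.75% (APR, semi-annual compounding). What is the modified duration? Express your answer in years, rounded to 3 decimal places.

Periodic yield y = 0.04875. First find Macaulay duration:
  t   CF        PV=CF/(1+0.04875)^t    t·PV
  1         3.75         3.5757         3.5757
  2         3.75         3.4095         6.8189
  3         3.75         3.2510         9.7530
  4         3.75         3.0999        12.3995
  5         3.75         2.9558        14.7789
  6         3.75         2.8184        16.9103
  7         3.75         2.6874        18.8116
  8     1,003.75       685.8826     5,487.0606
  Σ                    707.6801     5,570.1084
P = 707.6801; Macaulay duration = 5,570.1084 / 707.6801 = 7.87094 half-year periods = 3.93547 years.
Modified duration = D_Mac / (1 + y) = 3.93547 / 1.04875 = 3.75253 years.

3.753 years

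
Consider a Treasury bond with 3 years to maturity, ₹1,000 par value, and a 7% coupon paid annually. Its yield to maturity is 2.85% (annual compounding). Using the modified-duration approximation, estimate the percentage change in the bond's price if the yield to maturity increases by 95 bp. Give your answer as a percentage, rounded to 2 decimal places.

-2.60%

Periodic yield y = 0.0285. Modified duration first:
  t   CF        PV=CF/(1+0.0285)^t    t·PV
  1        70.00        68.0603        68.0603
  2        70.00        66.1743       132.3486
  3     1,070.00       983.4921     2,950.4764
  Σ                  1,117.7267     3,150.8853
P = 1,117.7267; D_Mac = 2.81901 yrs; D_mod = 2.81901/(1+0.0285) = 2.74090 yrs.
ΔP/P ≈ -D_mod · Δy = -2.74090 × (+0.0095) = -0.026039 = -2.6039%.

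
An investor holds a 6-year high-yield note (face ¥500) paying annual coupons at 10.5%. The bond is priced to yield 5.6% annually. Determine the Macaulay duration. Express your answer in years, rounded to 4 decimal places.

4.8825 years

Periodic yield y = 0.056. Discount each cash flow and weight by its year:
  t   CF        PV=CF/(1+0.056)^t    t·PV
  1        52.50        49.7159        49.7159
  2        52.50        47.0795        94.1589
  3        52.50        44.5828       133.7485
  4        52.50        42.2186       168.8743
  5        52.50        39.9797       199.8986
  6       552.50       398.4270     2,390.5621
  Σ                    622.0035     3,036.9583
Price P = Σ PV = 622.0035.
Macaulay duration = Σ(t·PV) / P = 3,036.9583 / 622.0035 = 4.88254 years.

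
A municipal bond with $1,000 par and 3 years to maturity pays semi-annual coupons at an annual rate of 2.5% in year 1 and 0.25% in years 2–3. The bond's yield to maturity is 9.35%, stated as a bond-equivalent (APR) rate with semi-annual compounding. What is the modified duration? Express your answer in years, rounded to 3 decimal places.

Periodic yield y = 0.04675. First find Macaulay duration:
  t   CF        PV=CF/(1+0.04675)^t    t·PV
  1        12.50        11.9417        11.9417
  2        12.50        11.4084        22.8168
  3         1.25         1.0899         3.2697
  4         1.25         1.0412         4.1648
  5         1.25         0.9947         4.9735
  6     1,001.25       761.1753     4,567.0521
  Σ                    787.6513     4,614.2186
P = 787.6513; Macaulay duration = 4,614.2186 / 787.6513 = 5.85820 half-year periods = 2.92910 years.
Modified duration = D_Mac / (1 + y) = 2.92910 / 1.04675 = 2.79828 years.

2.798 years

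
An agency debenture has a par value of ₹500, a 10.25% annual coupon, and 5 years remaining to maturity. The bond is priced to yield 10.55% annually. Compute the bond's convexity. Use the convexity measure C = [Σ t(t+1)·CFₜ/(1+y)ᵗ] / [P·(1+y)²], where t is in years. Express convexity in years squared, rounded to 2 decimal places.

19.04

With y = 0.1055:
  t   CF        PV=CF/(1+0.1055)^t    t·PV        t(t+1)·PV
  1        51.25        46.3591        46.3591          92.7182
  2        51.25        41.9350        83.8699         251.6098
  3        51.25        37.9330       113.7991         455.1965
  4        51.25        34.3130       137.2521         686.2603
  5       551.25       333.8527     1,669.2634      10,015.5804
  Σ                    494.3928     2,050.5436      11,501.3653
P = 494.3928.
Convexity = Σ t(t+1)·PV / [P·(1+y)²] = 11,501.3653 / (494.3928 × 1.222130) = 19.03530.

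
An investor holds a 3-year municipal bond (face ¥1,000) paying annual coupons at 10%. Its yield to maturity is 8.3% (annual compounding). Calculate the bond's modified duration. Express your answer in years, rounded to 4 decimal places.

Periodic yield y = 0.083. First find Macaulay duration:
  t   CF        PV=CF/(1+0.083)^t    t·PV
  1       100.00        92.3361        92.3361
  2       100.00        85.2596       170.5191
  3     1,100.00       865.9789     2,597.9367
  Σ                  1,043.5746     2,860.7920
P = 1,043.5746; Macaulay duration = 2,860.7920 / 1,043.5746 = 2.74134 years.
Modified duration = D_Mac / (1 + y) = 2.74134 / 1.083 = 2.53125 years.

2.5312 years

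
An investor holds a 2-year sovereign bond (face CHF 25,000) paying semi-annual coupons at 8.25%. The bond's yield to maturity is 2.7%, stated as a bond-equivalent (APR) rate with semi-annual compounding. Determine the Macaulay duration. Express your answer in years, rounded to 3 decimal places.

Periodic yield y = 0.0135. Discount each cash flow and weight by its period:
  t   CF        PV=CF/(1+0.0135)^t    t·PV
  1     1,031.25     1,017.5136     1,017.5136
  2     1,031.25     1,003.9601     2,007.9202
  3     1,031.25       990.5872     2,971.7615
  4    26,031.25    24,671.7531    98,687.0126
  Σ                 27,683.8140   104,684.2079
Price P = Σ PV = 27,683.8140.
Macaulay duration = Σ(t·PV) / P = 104,684.2079 / 27,683.8140 = 3.78142 half-year periods.
In years: 3.78142 / 2 = 1.89071 years.

1.891 years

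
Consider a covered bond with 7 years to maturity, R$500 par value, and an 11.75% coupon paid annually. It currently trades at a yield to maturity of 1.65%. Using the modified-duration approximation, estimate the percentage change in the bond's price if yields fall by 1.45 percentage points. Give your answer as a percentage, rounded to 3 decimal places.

Periodic yield y = 0.0165. Modified duration first:
  t   CF        PV=CF/(1+0.0165)^t    t·PV
  1        58.75        57.7964        57.7964
  2        58.75        56.8582       113.7164
  3        58.75        55.9353       167.8058
  4        58.75        55.0273       220.1093
  5        58.75        54.1341       270.6705
  6        58.75        53.2554       319.5323
  7       558.75       498.2713     3,487.8990
  Σ                    831.2779     4,637.5297
P = 831.2779; D_Mac = 5.57880 yrs; D_mod = 5.57880/(1+0.0165) = 5.48824 yrs.
ΔP/P ≈ -D_mod · Δy = -5.48824 × (-0.0145) = +0.079579 = +7.9579%.

+7.958%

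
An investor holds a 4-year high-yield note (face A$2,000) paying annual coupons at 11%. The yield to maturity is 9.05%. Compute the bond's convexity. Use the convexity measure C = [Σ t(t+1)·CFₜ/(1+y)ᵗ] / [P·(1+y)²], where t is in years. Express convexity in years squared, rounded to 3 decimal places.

13.821

With y = 0.0905:
  t   CF        PV=CF/(1+0.0905)^t    t·PV        t(t+1)·PV
  1       220.00       201.7423       201.7423         403.4846
  2       220.00       184.9998       369.9997       1,109.9990
  3       220.00       169.6468       508.9404       2,035.7616
  4     2,220.00     1,569.8216     6,279.2863      31,396.4316
  Σ                  2,126.2105     7,359.9687      34,945.6768
P = 2,126.2105.
Convexity = Σ t(t+1)·PV / [P·(1+y)²] = 34,945.6768 / (2,126.2105 × 1.189190) = 13.82088.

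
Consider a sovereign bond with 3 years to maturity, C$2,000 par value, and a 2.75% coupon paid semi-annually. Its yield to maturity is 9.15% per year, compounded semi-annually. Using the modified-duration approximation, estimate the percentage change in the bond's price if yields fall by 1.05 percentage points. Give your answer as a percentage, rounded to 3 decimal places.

Periodic yield y = 0.04575. Modified duration first:
  t   CF        PV=CF/(1+0.04575)^t    t·PV
  1        27.50        26.2969        26.2969
  2        27.50        25.1465        50.2929
  3        27.50        24.0463        72.1390
  4        27.50        22.9944        91.9774
  5        27.50        21.9884       109.9419
  6     2,027.50     1,550.2210     9,301.3262
  Σ                  1,670.6935     9,651.9744
P = 1,670.6935; D_Mac = 5.77723 half-year periods = 2.88861 yrs; D_mod = 2.88861/(1+0.04575) = 2.76224 yrs.
ΔP/P ≈ -D_mod · Δy = -2.76224 × (-0.0105) = +0.029004 = +2.9004%.

+2.900%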